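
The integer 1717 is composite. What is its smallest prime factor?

17

1717 is odd.
Digit sum 16, not divisible by 3.
Ends in 7: not divisible by 5.
7: 1717 = 7·245 + 2
11: 1717 = 11·156 + 1
13: 1717 = 13·132 + 1
17: 1717 = 17·101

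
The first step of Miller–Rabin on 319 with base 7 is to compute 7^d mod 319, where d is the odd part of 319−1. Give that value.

74

319 − 1 = 318 = 2^1 · 159, so d = 159.
7^1 ≡ 7 (mod 319)
7^2 ≡ 7^2 = 49 ≡ 49 (mod 319)
7^4 ≡ 49^2 = 2401 ≡ 168 (mod 319)
7^8 ≡ 168^2 = 28224 ≡ 152 (mod 319)
7^16 ≡ 152^2 = 23104 ≡ 136 (mod 319)
7^32 ≡ 136^2 = 18496 ≡ 313 (mod 319)
7^64 ≡ 313^2 = 97969 ≡ 36 (mod 319)
7^128 ≡ 36^2 = 1296 ≡ 20 (mod 319)
159 = 128 + 16 + 8 + 4 + 2 + 1 in binary powers of 2.
So 7^159 ≡ 20 · 136 · 152 · 168 · 49 · 7 ≡ 74 (mod 319).
Squaring chain: 74; never reaches −1, so base 7 is a Miller–Rabin witness that 319 is composite.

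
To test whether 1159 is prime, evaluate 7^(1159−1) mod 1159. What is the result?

723

7^1 ≡ 7 (mod 1159)
7^2 ≡ 7^2 = 49 ≡ 49 (mod 1159)
7^4 ≡ 49^2 = 2401 ≡ 83 (mod 1159)
7^8 ≡ 83^2 = 6889 ≡ 1094 (mod 1159)
7^16 ≡ 1094^2 = 1196836 ≡ 748 (mod 1159)
7^32 ≡ 748^2 = 559504 ≡ 866 (mod 1159)
7^64 ≡ 866^2 = 749956 ≡ 83 (mod 1159)
7^128 ≡ 83^2 = 6889 ≡ 1094 (mod 1159)
7^256 ≡ 1094^2 = 1196836 ≡ 748 (mod 1159)
7^512 ≡ 748^2 = 559504 ≡ 866 (mod 1159)
7^1024 ≡ 866^2 = 749956 ≡ 83 (mod 1159)
1158 = 1024 + 128 + 4 + 2 in binary powers of 2.
So 7^1158 ≡ 83 · 1094 · 83 · 49 ≡ 723 (mod 1159).
Since 723 ≠ 1, base 7 is a Fermat witness: 1159 is composite.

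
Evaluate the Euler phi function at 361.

342

Factor: 361 = 19^2.
φ(361) = 19^1·(19−1) = 342.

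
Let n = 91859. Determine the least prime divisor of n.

91859 is odd.
Digit sum 32, not divisible by 3.
Ends in 9: not divisible by 5.
7: 91859 = 7·13122 + 5
11: 91859 = 11·8350 + 9
13: 91859 = 13·7066 + 1
17: 91859 = 17·5403 + 8
19: 91859 = 19·4834 + 13
23: 91859 = 23·3993 + 20
29: 91859 = 29·3167 + 16
31: 91859 = 31·2963 + 6
37: 91859 = 37·2482 + 25
41: 91859 = 41·2240 + 19
43: 91859 = 43·2136 + 11
47: 91859 = 47·1954 + 21
53: 91859 = 53·1733 + 10
59: 91859 = 59·1556 + 55
61: 91859 = 61·1505 + 54
67: 91859 = 67·1371 + 2
71: 91859 = 71·1293 + 56
73: 91859 = 73·1258 + 25
79: 91859 = 79·1162 + 61
83: 91859 = 83·1106 + 61
89: 91859 = 89·1032 + 11
97: 91859 = 97·947

97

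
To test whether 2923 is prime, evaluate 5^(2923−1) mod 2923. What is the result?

5^1 ≡ 5 (mod 2923)
5^2 ≡ 5^2 = 25 ≡ 25 (mod 2923)
5^4 ≡ 25^2 = 625 ≡ 625 (mod 2923)
5^8 ≡ 625^2 = 390625 ≡ 1866 (mod 2923)
5^16 ≡ 1866^2 = 3481956 ≡ 663 (mod 2923)
5^32 ≡ 663^2 = 439569 ≡ 1119 (mod 2923)
5^64 ≡ 1119^2 = 1252161 ≡ 1117 (mod 2923)
5^128 ≡ 1117^2 = 1247689 ≡ 2491 (mod 2923)
5^256 ≡ 2491^2 = 6205081 ≡ 2475 (mod 2923)
5^512 ≡ 2475^2 = 6125625 ≡ 1940 (mod 2923)
5^1024 ≡ 1940^2 = 3763600 ≡ 1699 (mod 2923)
5^2048 ≡ 1699^2 = 2886601 ≡ 1600 (mod 2923)
2922 = 2048 + 512 + 256 + 64 + 32 + 8 + 2 in binary powers of 2.
So 5^2922 ≡ 1600 · 1940 · 2475 · 1117 · 1119 · 1866 · 25 ≡ 936 (mod 2923).
Since 936 ≠ 1, base 5 is a Fermat witness: 2923 is composite.

936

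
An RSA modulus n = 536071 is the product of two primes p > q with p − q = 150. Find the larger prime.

Since p = q + 150, we have 536071 = q(q + 150), so q² + 150q − 536071 = 0.
Discriminant: 150² + 4·536071 = 22500 + 2144284 = 2166784; √2166784 = 1472.
q = (−150 + 1472)/2 = 661, and p = q + 150 = 811.
Check: 661 · 811 = 536071.

811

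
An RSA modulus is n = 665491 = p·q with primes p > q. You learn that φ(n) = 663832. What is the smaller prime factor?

677

φ(n) = (p−1)(q−1) = n − (p+q) + 1, so p + q = 665491 − 663832 + 1 = 1660.
p and q are the roots of t² − 1660t + 665491 = 0.
Discriminant: 1660² − 4·665491 = 2755600 − 2661964 = 93636; √93636 = 306.
q = (1660 − 306)/2 = 677, p = (1660 + 306)/2 = 983.
Check: 677 · 983 = 665491.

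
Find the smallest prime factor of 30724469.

71

30724469 is odd.
Digit sum 35, not divisible by 3.
Ends in 9: not divisible by 5.
7: 30724469 = 7·4389209 + 6
11: 30724469 = 11·2793133 + 6
13: 30724469 = 13·2363420 + 9
17: 30724469 = 17·1807321 + 12
19: 30724469 = 19·1617077 + 6
23: 30724469 = 23·1335846 + 11
29: 30724469 = 29·1059464 + 13
31: 30724469 = 31·991111 + 28
37: 30724469 = 37·830391 + 2
41: 30724469 = 41·749377 + 12
43: 30724469 = 43·714522 + 23
47: 30724469 = 47·653712 + 5
53: 30724469 = 53·579706 + 51
59: 30724469 = 59·520753 + 42
61: 30724469 = 61·503679 + 50
67: 30724469 = 67·458574 + 11
71: 30724469 = 71·432739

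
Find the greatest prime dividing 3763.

3763 = 53 · 71
71 is prime.
So 3763 = 53 · 71; the largest prime factor is 71.

71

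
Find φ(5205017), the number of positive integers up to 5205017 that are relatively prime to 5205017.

Factor: 5205017 = 149 · 181 · 193.
φ(5205017) = (149−1) · (181−1) · (193−1) = 148 · 180 · 192 = 5114880.

5114880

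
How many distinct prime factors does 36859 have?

3

36859 = 29 · 1271
1271 = 31 · 41
36859 = 29 · 31 · 41, which has 3 distinct prime factors.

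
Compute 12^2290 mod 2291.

12^1 ≡ 12 (mod 2291)
12^2 ≡ 12^2 = 144 ≡ 144 (mod 2291)
12^4 ≡ 144^2 = 20736 ≡ 117 (mod 2291)
12^8 ≡ 117^2 = 13689 ≡ 2234 (mod 2291)
12^16 ≡ 2234^2 = 4990756 ≡ 958 (mod 2291)
12^32 ≡ 958^2 = 917764 ≡ 1364 (mod 2291)
12^64 ≡ 1364^2 = 1860496 ≡ 204 (mod 2291)
12^128 ≡ 204^2 = 41616 ≡ 378 (mod 2291)
12^256 ≡ 378^2 = 142884 ≡ 842 (mod 2291)
12^512 ≡ 842^2 = 708964 ≡ 1045 (mod 2291)
12^1024 ≡ 1045^2 = 1092025 ≡ 1509 (mod 2291)
12^2048 ≡ 1509^2 = 2277081 ≡ 2118 (mod 2291)
2290 = 2048 + 128 + 64 + 32 + 16 + 2 in binary powers of 2.
So 12^2290 ≡ 2118 · 378 · 204 · 1364 · 958 · 144 ≡ 144 (mod 2291).
Since 144 ≠ 1, base 12 is a Fermat witness: 2291 is composite.

144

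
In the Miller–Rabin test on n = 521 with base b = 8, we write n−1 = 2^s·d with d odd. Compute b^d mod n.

521 − 1 = 520 = 2^3 · 65, so d = 65.
8^1 ≡ 8 (mod 521)
8^2 ≡ 8^2 = 64 ≡ 64 (mod 521)
8^4 ≡ 64^2 = 4096 ≡ 449 (mod 521)
8^8 ≡ 449^2 = 201601 ≡ 495 (mod 521)
8^16 ≡ 495^2 = 245025 ≡ 155 (mod 521)
8^32 ≡ 155^2 = 24025 ≡ 59 (mod 521)
8^64 ≡ 59^2 = 3481 ≡ 355 (mod 521)
65 = 64 + 1 in binary powers of 2.
So 8^65 ≡ 355 · 8 ≡ 235 (mod 521).
Squaring chain: 235 → 520 → 1; reaches −1, so base 8 does not prove 521 composite.

235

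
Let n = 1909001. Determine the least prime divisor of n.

1909001 is odd.
Digit sum 20, not divisible by 3.
Ends in 1: not divisible by 5.
7: 1909001 = 7·272714 + 3
11: 1909001 = 11·173545 + 6
13: 1909001 = 13·146846 + 3
17: 1909001 = 17·112294 + 3
19: 1909001 = 19·100473 + 14
23: 1909001 = 23·83000 + 1
29: 1909001 = 29·65827 + 18
31: 1909001 = 31·61580 + 21
37: 1909001 = 37·51594 + 23
41: 1909001 = 41·46561

41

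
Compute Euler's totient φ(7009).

6804

Factor: 7009 = 43 · 163.
φ(7009) = (43−1) · (163−1) = 42 · 162 = 6804.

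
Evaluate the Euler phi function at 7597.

Factor: 7597 = 71 · 107.
φ(7597) = (71−1) · (107−1) = 70 · 106 = 7420.

7420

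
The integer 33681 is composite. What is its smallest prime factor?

33681 is odd.
Digit sum 21, divisible by 3.

3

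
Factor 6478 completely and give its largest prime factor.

79

6478 = 2 · 3239
3239 = 41 · 79
79 is prime.
So 6478 = 2 · 41 · 79; the largest prime factor is 79.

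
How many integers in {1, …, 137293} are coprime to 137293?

Factor: 137293 = 13 · 59 · 179.
φ(137293) = (13−1) · (59−1) · (179−1) = 12 · 58 · 178 = 123888.

123888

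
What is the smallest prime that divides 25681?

25681 is odd.
Digit sum 22, not divisible by 3.
Ends in 1: not divisible by 5.
7: 25681 = 7·3668 + 5
11: 25681 = 11·2334 + 7
13: 25681 = 13·1975 + 6
17: 25681 = 17·1510 + 11
19: 25681 = 19·1351 + 12
23: 25681 = 23·1116 + 13
29: 25681 = 29·885 + 16
31: 25681 = 31·828 + 13
37: 25681 = 37·694 + 3
41: 25681 = 41·626 + 15
43: 25681 = 43·597 + 10
47: 25681 = 47·546 + 19
53: 25681 = 53·484 + 29
59: 25681 = 59·435 + 16
61: 25681 = 61·421

61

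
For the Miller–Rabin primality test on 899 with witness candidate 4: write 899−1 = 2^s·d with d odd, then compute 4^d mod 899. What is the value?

845

899 − 1 = 898 = 2^1 · 449, so d = 449.
4^1 ≡ 4 (mod 899)
4^2 ≡ 4^2 = 16 ≡ 16 (mod 899)
4^4 ≡ 16^2 = 256 ≡ 256 (mod 899)
4^8 ≡ 256^2 = 65536 ≡ 808 (mod 899)
4^16 ≡ 808^2 = 652864 ≡ 190 (mod 899)
4^32 ≡ 190^2 = 36100 ≡ 140 (mod 899)
4^64 ≡ 140^2 = 19600 ≡ 721 (mod 899)
4^128 ≡ 721^2 = 519841 ≡ 219 (mod 899)
4^256 ≡ 219^2 = 47961 ≡ 314 (mod 899)
449 = 256 + 128 + 64 + 1 in binary powers of 2.
So 4^449 ≡ 314 · 219 · 721 · 4 ≡ 845 (mod 899).
Squaring chain: 845; never reaches −1, so base 4 is a Miller–Rabin witness that 899 is composite.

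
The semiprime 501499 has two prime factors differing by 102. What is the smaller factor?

Since p = q + 102, we have 501499 = q(q + 102), so q² + 102q − 501499 = 0.
Discriminant: 102² + 4·501499 = 10404 + 2005996 = 2016400; √2016400 = 1420.
q = (−102 + 1420)/2 = 659, and p = q + 102 = 761.
Check: 659 · 761 = 501499.

659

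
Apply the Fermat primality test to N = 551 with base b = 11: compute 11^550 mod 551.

11^1 ≡ 11 (mod 551)
11^2 ≡ 11^2 = 121 ≡ 121 (mod 551)
11^4 ≡ 121^2 = 14641 ≡ 315 (mod 551)
11^8 ≡ 315^2 = 99225 ≡ 45 (mod 551)
11^16 ≡ 45^2 = 2025 ≡ 372 (mod 551)
11^32 ≡ 372^2 = 138384 ≡ 83 (mod 551)
11^64 ≡ 83^2 = 6889 ≡ 277 (mod 551)
11^128 ≡ 277^2 = 76729 ≡ 140 (mod 551)
11^256 ≡ 140^2 = 19600 ≡ 315 (mod 551)
11^512 ≡ 315^2 = 99225 ≡ 45 (mod 551)
550 = 512 + 32 + 4 + 2 in binary powers of 2.
So 11^550 ≡ 45 · 83 · 315 · 121 ≡ 410 (mod 551).
Since 410 ≠ 1, base 11 is a Fermat witness: 551 is composite.

410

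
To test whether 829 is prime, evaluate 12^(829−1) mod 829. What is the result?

1

12^1 ≡ 12 (mod 829)
12^2 ≡ 12^2 = 144 ≡ 144 (mod 829)
12^4 ≡ 144^2 = 20736 ≡ 11 (mod 829)
12^8 ≡ 11^2 = 121 ≡ 121 (mod 829)
12^16 ≡ 121^2 = 14641 ≡ 548 (mod 829)
12^32 ≡ 548^2 = 300304 ≡ 206 (mod 829)
12^64 ≡ 206^2 = 42436 ≡ 157 (mod 829)
12^128 ≡ 157^2 = 24649 ≡ 608 (mod 829)
12^256 ≡ 608^2 = 369664 ≡ 759 (mod 829)
12^512 ≡ 759^2 = 576081 ≡ 755 (mod 829)
828 = 512 + 256 + 32 + 16 + 8 + 4 in binary powers of 2.
So 12^828 ≡ 755 · 759 · 206 · 548 · 121 · 11 ≡ 1 (mod 829).
Since the result is 1, base 12 gives no evidence that 829 is composite.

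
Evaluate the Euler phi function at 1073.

Factor: 1073 = 29 · 37.
φ(1073) = (29−1) · (37−1) = 28 · 36 = 1008.

1008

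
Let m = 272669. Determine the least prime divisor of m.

19

272669 is odd.
Digit sum 32, not divisible by 3.
Ends in 9: not divisible by 5.
7: 272669 = 7·38952 + 5
11: 272669 = 11·24788 + 1
13: 272669 = 13·20974 + 7
17: 272669 = 17·16039 + 6
19: 272669 = 19·14351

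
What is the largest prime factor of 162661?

162661 = 29 · 5609
5609 = 71 · 79
79 is prime.
So 162661 = 29 · 71 · 79; the largest prime factor is 79.

79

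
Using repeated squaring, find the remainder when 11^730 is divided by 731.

11^1 ≡ 11 (mod 731)
11^2 ≡ 11^2 = 121 ≡ 121 (mod 731)
11^4 ≡ 121^2 = 14641 ≡ 21 (mod 731)
11^8 ≡ 21^2 = 441 ≡ 441 (mod 731)
11^16 ≡ 441^2 = 194481 ≡ 35 (mod 731)
11^32 ≡ 35^2 = 1225 ≡ 494 (mod 731)
11^64 ≡ 494^2 = 244036 ≡ 613 (mod 731)
11^128 ≡ 613^2 = 375769 ≡ 35 (mod 731)
11^256 ≡ 35^2 = 1225 ≡ 494 (mod 731)
11^512 ≡ 494^2 = 244036 ≡ 613 (mod 731)
730 = 512 + 128 + 64 + 16 + 8 + 2 in binary powers of 2.
So 11^730 ≡ 613 · 35 · 613 · 35 · 441 · 121 ≡ 508 (mod 731).
Since 508 ≠ 1, base 11 is a Fermat witness: 731 is composite.

508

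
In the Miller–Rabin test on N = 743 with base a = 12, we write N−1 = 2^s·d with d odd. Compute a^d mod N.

743 − 1 = 742 = 2^1 · 371, so d = 371.
12^1 ≡ 12 (mod 743)
12^2 ≡ 12^2 = 144 ≡ 144 (mod 743)
12^4 ≡ 144^2 = 20736 ≡ 675 (mod 743)
12^8 ≡ 675^2 = 455625 ≡ 166 (mod 743)
12^16 ≡ 166^2 = 27556 ≡ 65 (mod 743)
12^32 ≡ 65^2 = 4225 ≡ 510 (mod 743)
12^64 ≡ 510^2 = 260100 ≡ 50 (mod 743)
12^128 ≡ 50^2 = 2500 ≡ 271 (mod 743)
12^256 ≡ 271^2 = 73441 ≡ 627 (mod 743)
371 = 256 + 64 + 32 + 16 + 2 + 1 in binary powers of 2.
So 12^371 ≡ 627 · 50 · 510 · 65 · 144 · 12 ≡ 1 (mod 743).
Since 12^d ≡ 1 (mod 743), base 12 does not prove 743 composite.

1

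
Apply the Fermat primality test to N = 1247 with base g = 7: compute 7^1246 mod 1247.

552

7^1 ≡ 7 (mod 1247)
7^2 ≡ 7^2 = 49 ≡ 49 (mod 1247)
7^4 ≡ 49^2 = 2401 ≡ 1154 (mod 1247)
7^8 ≡ 1154^2 = 1331716 ≡ 1167 (mod 1247)
7^16 ≡ 1167^2 = 1361889 ≡ 165 (mod 1247)
7^32 ≡ 165^2 = 27225 ≡ 1038 (mod 1247)
7^64 ≡ 1038^2 = 1077444 ≡ 36 (mod 1247)
7^128 ≡ 36^2 = 1296 ≡ 49 (mod 1247)
7^256 ≡ 49^2 = 2401 ≡ 1154 (mod 1247)
7^512 ≡ 1154^2 = 1331716 ≡ 1167 (mod 1247)
7^1024 ≡ 1167^2 = 1361889 ≡ 165 (mod 1247)
1246 = 1024 + 128 + 64 + 16 + 8 + 4 + 2 in binary powers of 2.
So 7^1246 ≡ 165 · 49 · 36 · 165 · 1167 · 1154 · 49 ≡ 552 (mod 1247).
Since 552 ≠ 1, base 7 is a Fermat witness: 1247 is composite.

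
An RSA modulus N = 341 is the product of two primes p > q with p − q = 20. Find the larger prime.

31

Since p = q + 20, we have 341 = q(q + 20), so q² + 20q − 341 = 0.
Discriminant: 20² + 4·341 = 400 + 1364 = 1764; √1764 = 42.
q = (−20 + 42)/2 = 11, and p = q + 20 = 31.
Check: 11 · 31 = 341.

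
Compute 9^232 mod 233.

9^1 ≡ 9 (mod 233)
9^2 ≡ 9^2 = 81 ≡ 81 (mod 233)
9^4 ≡ 81^2 = 6561 ≡ 37 (mod 233)
9^8 ≡ 37^2 = 1369 ≡ 204 (mod 233)
9^16 ≡ 204^2 = 41616 ≡ 142 (mod 233)
9^32 ≡ 142^2 = 20164 ≡ 126 (mod 233)
9^64 ≡ 126^2 = 15876 ≡ 32 (mod 233)
9^128 ≡ 32^2 = 1024 ≡ 92 (mod 233)
232 = 128 + 64 + 32 + 8 in binary powers of 2.
So 9^232 ≡ 92 · 32 · 126 · 204 ≡ 1 (mod 233).
Since the result is 1, base 9 gives no evidence that 233 is composite.

1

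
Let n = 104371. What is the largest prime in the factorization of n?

104371 = 29 · 3599
3599 = 59 · 61
61 is prime.
So 104371 = 29 · 59 · 61; the largest prime factor is 61.

61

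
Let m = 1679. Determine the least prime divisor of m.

23

1679 is odd.
Digit sum 23, not divisible by 3.
Ends in 9: not divisible by 5.
7: 1679 = 7·239 + 6
11: 1679 = 11·152 + 7
13: 1679 = 13·129 + 2
17: 1679 = 17·98 + 13
19: 1679 = 19·88 + 7
23: 1679 = 23·73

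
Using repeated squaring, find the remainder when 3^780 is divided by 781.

3^1 ≡ 3 (mod 781)
3^2 ≡ 3^2 = 9 ≡ 9 (mod 781)
3^4 ≡ 9^2 = 81 ≡ 81 (mod 781)
3^8 ≡ 81^2 = 6561 ≡ 313 (mod 781)
3^16 ≡ 313^2 = 97969 ≡ 344 (mod 781)
3^32 ≡ 344^2 = 118336 ≡ 405 (mod 781)
3^64 ≡ 405^2 = 164025 ≡ 15 (mod 781)
3^128 ≡ 15^2 = 225 ≡ 225 (mod 781)
3^256 ≡ 225^2 = 50625 ≡ 641 (mod 781)
3^512 ≡ 641^2 = 410881 ≡ 75 (mod 781)
780 = 512 + 256 + 8 + 4 in binary powers of 2.
So 3^780 ≡ 75 · 641 · 313 · 81 ≡ 474 (mod 781).
Since 474 ≠ 1, base 3 is a Fermat witness: 781 is composite.

474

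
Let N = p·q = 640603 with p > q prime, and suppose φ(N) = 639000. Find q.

φ(n) = (p−1)(q−1) = n − (p+q) + 1, so p + q = 640603 − 639000 + 1 = 1604.
p and q are the roots of t² − 1604t + 640603 = 0.
Discriminant: 1604² − 4·640603 = 2572816 − 2562412 = 10404; √10404 = 102.
q = (1604 − 102)/2 = 751, p = (1604 + 102)/2 = 853.
Check: 751 · 853 = 640603.

751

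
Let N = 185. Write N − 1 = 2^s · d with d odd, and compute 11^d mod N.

101

185 − 1 = 184 = 2^3 · 23, so d = 23.
11^1 ≡ 11 (mod 185)
11^2 ≡ 11^2 = 121 ≡ 121 (mod 185)
11^4 ≡ 121^2 = 14641 ≡ 26 (mod 185)
11^8 ≡ 26^2 = 676 ≡ 121 (mod 185)
11^16 ≡ 121^2 = 14641 ≡ 26 (mod 185)
23 = 16 + 4 + 2 + 1 in binary powers of 2.
So 11^23 ≡ 26 · 26 · 121 · 11 ≡ 101 (mod 185).
Squaring chain: 101 → 26 → 121; never reaches −1, so base 11 is a Miller–Rabin witness that 185 is composite.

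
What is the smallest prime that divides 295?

5

295 is odd.
Digit sum 16, not divisible by 3.
Ends in 5: divisible by 5.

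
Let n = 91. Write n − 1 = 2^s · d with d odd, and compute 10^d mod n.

90

91 − 1 = 90 = 2^1 · 45, so d = 45.
10^1 ≡ 10 (mod 91)
10^2 ≡ 10^2 = 100 ≡ 9 (mod 91)
10^4 ≡ 9^2 = 81 ≡ 81 (mod 91)
10^8 ≡ 81^2 = 6561 ≡ 9 (mod 91)
10^16 ≡ 9^2 = 81 ≡ 81 (mod 91)
10^32 ≡ 81^2 = 6561 ≡ 9 (mod 91)
45 = 32 + 8 + 4 + 1 in binary powers of 2.
So 10^45 ≡ 9 · 9 · 81 · 10 ≡ 90 (mod 91).
Since 10^d ≡ 90 (mod 91), base 10 does not prove 91 composite.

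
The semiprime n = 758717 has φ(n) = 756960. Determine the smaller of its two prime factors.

761

φ(n) = (p−1)(q−1) = n − (p+q) + 1, so p + q = 758717 − 756960 + 1 = 1758.
p and q are the roots of t² − 1758t + 758717 = 0.
Discriminant: 1758² − 4·758717 = 3090564 − 3034868 = 55696; √55696 = 236.
q = (1758 − 236)/2 = 761, p = (1758 + 236)/2 = 997.
Check: 761 · 997 = 758717.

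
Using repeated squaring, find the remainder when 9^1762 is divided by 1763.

1393

9^1 ≡ 9 (mod 1763)
9^2 ≡ 9^2 = 81 ≡ 81 (mod 1763)
9^4 ≡ 81^2 = 6561 ≡ 1272 (mod 1763)
9^8 ≡ 1272^2 = 1617984 ≡ 1313 (mod 1763)
9^16 ≡ 1313^2 = 1723969 ≡ 1518 (mod 1763)
9^32 ≡ 1518^2 = 2304324 ≡ 83 (mod 1763)
9^64 ≡ 83^2 = 6889 ≡ 1600 (mod 1763)
9^128 ≡ 1600^2 = 2560000 ≡ 124 (mod 1763)
9^256 ≡ 124^2 = 15376 ≡ 1272 (mod 1763)
9^512 ≡ 1272^2 = 1617984 ≡ 1313 (mod 1763)
9^1024 ≡ 1313^2 = 1723969 ≡ 1518 (mod 1763)
1762 = 1024 + 512 + 128 + 64 + 32 + 2 in binary powers of 2.
So 9^1762 ≡ 1518 · 1313 · 124 · 1600 · 83 · 81 ≡ 1393 (mod 1763).
Since 1393 ≠ 1, base 9 is a Fermat witness: 1763 is composite.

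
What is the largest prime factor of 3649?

3649 = 41 · 89
89 is prime.
So 3649 = 41 · 89; the largest prime factor is 89.

89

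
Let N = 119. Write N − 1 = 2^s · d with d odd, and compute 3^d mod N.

119 − 1 = 118 = 2^1 · 59, so d = 59.
3^1 ≡ 3 (mod 119)
3^2 ≡ 3^2 = 9 ≡ 9 (mod 119)
3^4 ≡ 9^2 = 81 ≡ 81 (mod 119)
3^8 ≡ 81^2 = 6561 ≡ 16 (mod 119)
3^16 ≡ 16^2 = 256 ≡ 18 (mod 119)
3^32 ≡ 18^2 = 324 ≡ 86 (mod 119)
59 = 32 + 16 + 8 + 2 + 1 in binary powers of 2.
So 3^59 ≡ 86 · 18 · 16 · 9 · 3 ≡ 75 (mod 119).
Squaring chain: 75; never reaches −1, so base 3 is a Miller–Rabin witness that 119 is composite.

75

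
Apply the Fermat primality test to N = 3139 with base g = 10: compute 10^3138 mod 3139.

2363

10^1 ≡ 10 (mod 3139)
10^2 ≡ 10^2 = 100 ≡ 100 (mod 3139)
10^4 ≡ 100^2 = 10000 ≡ 583 (mod 3139)
10^8 ≡ 583^2 = 339889 ≡ 877 (mod 3139)
10^16 ≡ 877^2 = 769129 ≡ 74 (mod 3139)
10^32 ≡ 74^2 = 5476 ≡ 2337 (mod 3139)
10^64 ≡ 2337^2 = 5461569 ≡ 2848 (mod 3139)
10^128 ≡ 2848^2 = 8111104 ≡ 3067 (mod 3139)
10^256 ≡ 3067^2 = 9406489 ≡ 2045 (mod 3139)
10^512 ≡ 2045^2 = 4182025 ≡ 877 (mod 3139)
10^1024 ≡ 877^2 = 769129 ≡ 74 (mod 3139)
10^2048 ≡ 74^2 = 5476 ≡ 2337 (mod 3139)
3138 = 2048 + 1024 + 64 + 2 in binary powers of 2.
So 10^3138 ≡ 2337 · 74 · 2848 · 100 ≡ 2363 (mod 3139).
Since 2363 ≠ 1, base 10 is a Fermat witness: 3139 is composite.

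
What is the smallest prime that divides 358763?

31

358763 is odd.
Digit sum 32, not divisible by 3.
Ends in 3: not divisible by 5.
7: 358763 = 7·51251 + 6
11: 358763 = 11·32614 + 9
13: 358763 = 13·27597 + 2
17: 358763 = 17·21103 + 12
19: 358763 = 19·18882 + 5
23: 358763 = 23·15598 + 9
29: 358763 = 29·12371 + 4
31: 358763 = 31·11573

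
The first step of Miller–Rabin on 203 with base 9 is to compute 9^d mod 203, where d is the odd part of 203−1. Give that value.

4

203 − 1 = 202 = 2^1 · 101, so d = 101.
9^1 ≡ 9 (mod 203)
9^2 ≡ 9^2 = 81 ≡ 81 (mod 203)
9^4 ≡ 81^2 = 6561 ≡ 65 (mod 203)
9^8 ≡ 65^2 = 4225 ≡ 165 (mod 203)
9^16 ≡ 165^2 = 27225 ≡ 23 (mod 203)
9^32 ≡ 23^2 = 529 ≡ 123 (mod 203)
9^64 ≡ 123^2 = 15129 ≡ 107 (mod 203)
101 = 64 + 32 + 4 + 1 in binary powers of 2.
So 9^101 ≡ 107 · 123 · 65 · 9 ≡ 4 (mod 203).
Squaring chain: 4; never reaches −1, so base 9 is a Miller–Rabin witness that 203 is composite.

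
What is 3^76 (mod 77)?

3^1 ≡ 3 (mod 77)
3^2 ≡ 3^2 = 9 ≡ 9 (mod 77)
3^4 ≡ 9^2 = 81 ≡ 4 (mod 77)
3^8 ≡ 4^2 = 16 ≡ 16 (mod 77)
3^16 ≡ 16^2 = 256 ≡ 25 (mod 77)
3^32 ≡ 25^2 = 625 ≡ 9 (mod 77)
3^64 ≡ 9^2 = 81 ≡ 4 (mod 77)
76 = 64 + 8 + 4 in binary powers of 2.
So 3^76 ≡ 4 · 16 · 4 ≡ 25 (mod 77).
Since 25 ≠ 1, base 3 is a Fermat witness: 77 is composite.

25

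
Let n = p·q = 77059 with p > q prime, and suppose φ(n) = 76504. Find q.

263

φ(n) = (p−1)(q−1) = n − (p+q) + 1, so p + q = 77059 − 76504 + 1 = 556.
p and q are the roots of t² − 556t + 77059 = 0.
Discriminant: 556² − 4·77059 = 309136 − 308236 = 900; √900 = 30.
q = (556 − 30)/2 = 263, p = (556 + 30)/2 = 293.
Check: 263 · 293 = 77059.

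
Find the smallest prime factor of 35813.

35813 is odd.
Digit sum 20, not divisible by 3.
Ends in 3: not divisible by 5.
7: 35813 = 7·5116 + 1
11: 35813 = 11·3255 + 8
13: 35813 = 13·2754 + 11
17: 35813 = 17·2106 + 11
19: 35813 = 19·1884 + 17
23: 35813 = 23·1557 + 2
29: 35813 = 29·1234 + 27
31: 35813 = 31·1155 + 8
37: 35813 = 37·967 + 34
41: 35813 = 41·873 + 20
43: 35813 = 43·832 + 37
47: 35813 = 47·761 + 46
53: 35813 = 53·675 + 38
59: 35813 = 59·607

59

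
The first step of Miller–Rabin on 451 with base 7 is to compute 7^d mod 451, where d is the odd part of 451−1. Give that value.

451 − 1 = 450 = 2^1 · 225, so d = 225.
7^1 ≡ 7 (mod 451)
7^2 ≡ 7^2 = 49 ≡ 49 (mod 451)
7^4 ≡ 49^2 = 2401 ≡ 146 (mod 451)
7^8 ≡ 146^2 = 21316 ≡ 119 (mod 451)
7^16 ≡ 119^2 = 14161 ≡ 180 (mod 451)
7^32 ≡ 180^2 = 32400 ≡ 379 (mod 451)
7^64 ≡ 379^2 = 143641 ≡ 223 (mod 451)
7^128 ≡ 223^2 = 49729 ≡ 119 (mod 451)
225 = 128 + 64 + 32 + 1 in binary powers of 2.
So 7^225 ≡ 119 · 223 · 379 · 7 ≡ 208 (mod 451).
Squaring chain: 208; never reaches −1, so base 7 is a Miller–Rabin witness that 451 is composite.

208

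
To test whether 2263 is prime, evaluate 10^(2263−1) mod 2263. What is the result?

2236

10^1 ≡ 10 (mod 2263)
10^2 ≡ 10^2 = 100 ≡ 100 (mod 2263)
10^4 ≡ 100^2 = 10000 ≡ 948 (mod 2263)
10^8 ≡ 948^2 = 898704 ≡ 293 (mod 2263)
10^16 ≡ 293^2 = 85849 ≡ 2118 (mod 2263)
10^32 ≡ 2118^2 = 4485924 ≡ 658 (mod 2263)
10^64 ≡ 658^2 = 432964 ≡ 731 (mod 2263)
10^128 ≡ 731^2 = 534361 ≡ 293 (mod 2263)
10^256 ≡ 293^2 = 85849 ≡ 2118 (mod 2263)
10^512 ≡ 2118^2 = 4485924 ≡ 658 (mod 2263)
10^1024 ≡ 658^2 = 432964 ≡ 731 (mod 2263)
10^2048 ≡ 731^2 = 534361 ≡ 293 (mod 2263)
2262 = 2048 + 128 + 64 + 16 + 4 + 2 in binary powers of 2.
So 10^2262 ≡ 293 · 293 · 731 · 2118 · 948 · 100 ≡ 2236 (mod 2263).
Since 2236 ≠ 1, base 10 is a Fermat witness: 2263 is composite.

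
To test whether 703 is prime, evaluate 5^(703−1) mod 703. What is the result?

5^1 ≡ 5 (mod 703)
5^2 ≡ 5^2 = 25 ≡ 25 (mod 703)
5^4 ≡ 25^2 = 625 ≡ 625 (mod 703)
5^8 ≡ 625^2 = 390625 ≡ 460 (mod 703)
5^16 ≡ 460^2 = 211600 ≡ 700 (mod 703)
5^32 ≡ 700^2 = 490000 ≡ 9 (mod 703)
5^64 ≡ 9^2 = 81 ≡ 81 (mod 703)
5^128 ≡ 81^2 = 6561 ≡ 234 (mod 703)
5^256 ≡ 234^2 = 54756 ≡ 625 (mod 703)
5^512 ≡ 625^2 = 390625 ≡ 460 (mod 703)
702 = 512 + 128 + 32 + 16 + 8 + 4 + 2 in binary powers of 2.
So 5^702 ≡ 460 · 234 · 9 · 700 · 460 · 625 · 25 ≡ 628 (mod 703).
Since 628 ≠ 1, base 5 is a Fermat witness: 703 is composite.

628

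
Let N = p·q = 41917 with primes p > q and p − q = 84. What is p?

251

Since p = q + 84, we have 41917 = q(q + 84), so q² + 84q − 41917 = 0.
Discriminant: 84² + 4·41917 = 7056 + 167668 = 174724; √174724 = 418.
q = (−84 + 418)/2 = 167, and p = q + 84 = 251.
Check: 167 · 251 = 41917.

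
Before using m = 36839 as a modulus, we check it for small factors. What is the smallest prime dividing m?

11

36839 is odd.
Digit sum 29, not divisible by 3.
Ends in 9: not divisible by 5.
7: 36839 = 7·5262 + 5
11: 36839 = 11·3349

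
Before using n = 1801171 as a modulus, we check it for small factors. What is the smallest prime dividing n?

1801171 is odd.
Digit sum 19, not divisible by 3.
Ends in 1: not divisible by 5.
7: 1801171 = 7·257310 + 1
11: 1801171 = 11·163742 + 9
13: 1801171 = 13·138551 + 8
17: 1801171 = 17·105951 + 4
19: 1801171 = 19·94798 + 9
23: 1801171 = 23·78311 + 18
29: 1801171 = 29·62109 + 10
31: 1801171 = 31·58102 + 9
37: 1801171 = 37·48680 + 11
41: 1801171 = 41·43931

41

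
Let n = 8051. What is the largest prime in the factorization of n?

8051 = 83 · 97
97 is prime.
So 8051 = 83 · 97; the largest prime factor is 97.

97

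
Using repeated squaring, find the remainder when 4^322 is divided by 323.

101

4^1 ≡ 4 (mod 323)
4^2 ≡ 4^2 = 16 ≡ 16 (mod 323)
4^4 ≡ 16^2 = 256 ≡ 256 (mod 323)
4^8 ≡ 256^2 = 65536 ≡ 290 (mod 323)
4^16 ≡ 290^2 = 84100 ≡ 120 (mod 323)
4^32 ≡ 120^2 = 14400 ≡ 188 (mod 323)
4^64 ≡ 188^2 = 35344 ≡ 137 (mod 323)
4^128 ≡ 137^2 = 18769 ≡ 35 (mod 323)
4^256 ≡ 35^2 = 1225 ≡ 256 (mod 323)
322 = 256 + 64 + 2 in binary powers of 2.
So 4^322 ≡ 256 · 137 · 16 ≡ 101 (mod 323).
Since 101 ≠ 1, base 4 is a Fermat witness: 323 is composite.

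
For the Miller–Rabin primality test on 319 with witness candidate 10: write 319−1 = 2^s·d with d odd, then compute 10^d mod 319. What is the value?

319 − 1 = 318 = 2^1 · 159, so d = 159.
10^1 ≡ 10 (mod 319)
10^2 ≡ 10^2 = 100 ≡ 100 (mod 319)
10^4 ≡ 100^2 = 10000 ≡ 111 (mod 319)
10^8 ≡ 111^2 = 12321 ≡ 199 (mod 319)
10^16 ≡ 199^2 = 39601 ≡ 45 (mod 319)
10^32 ≡ 45^2 = 2025 ≡ 111 (mod 319)
10^64 ≡ 111^2 = 12321 ≡ 199 (mod 319)
10^128 ≡ 199^2 = 39601 ≡ 45 (mod 319)
159 = 128 + 16 + 8 + 4 + 2 + 1 in binary powers of 2.
So 10^159 ≡ 45 · 45 · 199 · 111 · 100 · 10 ≡ 21 (mod 319).
Squaring chain: 21; never reaches −1, so base 10 is a Miller–Rabin witness that 319 is composite.

21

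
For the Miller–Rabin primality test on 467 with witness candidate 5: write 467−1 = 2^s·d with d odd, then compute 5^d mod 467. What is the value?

467 − 1 = 466 = 2^1 · 233, so d = 233.
5^1 ≡ 5 (mod 467)
5^2 ≡ 5^2 = 25 ≡ 25 (mod 467)
5^4 ≡ 25^2 = 625 ≡ 158 (mod 467)
5^8 ≡ 158^2 = 24964 ≡ 213 (mod 467)
5^16 ≡ 213^2 = 45369 ≡ 70 (mod 467)
5^32 ≡ 70^2 = 4900 ≡ 230 (mod 467)
5^64 ≡ 230^2 = 52900 ≡ 129 (mod 467)
5^128 ≡ 129^2 = 16641 ≡ 296 (mod 467)
233 = 128 + 64 + 32 + 8 + 1 in binary powers of 2.
So 5^233 ≡ 296 · 129 · 230 · 213 · 5 ≡ 466 (mod 467).
Since 5^d ≡ 466 (mod 467), base 5 does not prove 467 composite.

466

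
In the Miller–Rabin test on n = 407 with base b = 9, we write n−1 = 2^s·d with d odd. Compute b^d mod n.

256

407 − 1 = 406 = 2^1 · 203, so d = 203.
9^1 ≡ 9 (mod 407)
9^2 ≡ 9^2 = 81 ≡ 81 (mod 407)
9^4 ≡ 81^2 = 6561 ≡ 49 (mod 407)
9^8 ≡ 49^2 = 2401 ≡ 366 (mod 407)
9^16 ≡ 366^2 = 133956 ≡ 53 (mod 407)
9^32 ≡ 53^2 = 2809 ≡ 367 (mod 407)
9^64 ≡ 367^2 = 134689 ≡ 379 (mod 407)
9^128 ≡ 379^2 = 143641 ≡ 377 (mod 407)
203 = 128 + 64 + 8 + 2 + 1 in binary powers of 2.
So 9^203 ≡ 377 · 379 · 366 · 81 · 9 ≡ 256 (mod 407).
Squaring chain: 256; never reaches −1, so base 9 is a Miller–Rabin witness that 407 is composite.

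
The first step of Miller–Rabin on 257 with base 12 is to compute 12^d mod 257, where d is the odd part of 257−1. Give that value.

257 − 1 = 256 = 2^8 · 1, so d = 1.
12^1 ≡ 12 (mod 257)
1 = 1 in binary powers of 2.
So 12^1 ≡ 12 ≡ 12 (mod 257).
Squaring chain: 12 → 144 → 176 → 136 → 249 → 64 → 241 → 256; reaches −1, so base 12 does not prove 257 composite.

12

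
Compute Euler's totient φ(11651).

11400

Factor: 11651 = 61 · 191.
φ(11651) = (61−1) · (191−1) = 60 · 190 = 11400.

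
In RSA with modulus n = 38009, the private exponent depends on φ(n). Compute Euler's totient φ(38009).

Factor: 38009 = 191 · 199.
φ(38009) = (191−1) · (199−1) = 190 · 198 = 37620.

37620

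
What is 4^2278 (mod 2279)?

4^1 ≡ 4 (mod 2279)
4^2 ≡ 4^2 = 16 ≡ 16 (mod 2279)
4^4 ≡ 16^2 = 256 ≡ 256 (mod 2279)
4^8 ≡ 256^2 = 65536 ≡ 1724 (mod 2279)
4^16 ≡ 1724^2 = 2972176 ≡ 360 (mod 2279)
4^32 ≡ 360^2 = 129600 ≡ 1976 (mod 2279)
4^64 ≡ 1976^2 = 3904576 ≡ 649 (mod 2279)
4^128 ≡ 649^2 = 421201 ≡ 1865 (mod 2279)
4^256 ≡ 1865^2 = 3478225 ≡ 471 (mod 2279)
4^512 ≡ 471^2 = 221841 ≡ 778 (mod 2279)
4^1024 ≡ 778^2 = 605284 ≡ 1349 (mod 2279)
4^2048 ≡ 1349^2 = 1819801 ≡ 1159 (mod 2279)
2278 = 2048 + 128 + 64 + 32 + 4 + 2 in binary powers of 2.
So 4^2278 ≡ 1159 · 1865 · 649 · 1976 · 256 · 16 ≡ 1526 (mod 2279).
Since 1526 ≠ 1, base 4 is a Fermat witness: 2279 is composite.

1526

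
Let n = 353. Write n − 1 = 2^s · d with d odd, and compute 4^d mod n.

311

353 − 1 = 352 = 2^5 · 11, so d = 11.
4^1 ≡ 4 (mod 353)
4^2 ≡ 4^2 = 16 ≡ 16 (mod 353)
4^4 ≡ 16^2 = 256 ≡ 256 (mod 353)
4^8 ≡ 256^2 = 65536 ≡ 231 (mod 353)
11 = 8 + 2 + 1 in binary powers of 2.
So 4^11 ≡ 231 · 16 · 4 ≡ 311 (mod 353).
Squaring chain: 311 → 352 → 1 → 1 → 1; reaches −1, so base 4 does not prove 353 composite.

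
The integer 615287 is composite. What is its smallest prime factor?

41

615287 is odd.
Digit sum 29, not divisible by 3.
Ends in 7: not divisible by 5.
7: 615287 = 7·87898 + 1
11: 615287 = 11·55935 + 2
13: 615287 = 13·47329 + 10
17: 615287 = 17·36193 + 6
19: 615287 = 19·32383 + 10
23: 615287 = 23·26751 + 14
29: 615287 = 29·21216 + 23
31: 615287 = 31·19847 + 30
37: 615287 = 37·16629 + 14
41: 615287 = 41·15007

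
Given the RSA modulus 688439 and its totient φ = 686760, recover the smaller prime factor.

φ(n) = (p−1)(q−1) = n − (p+q) + 1, so p + q = 688439 − 686760 + 1 = 1680.
p and q are the roots of t² − 1680t + 688439 = 0.
Discriminant: 1680² − 4·688439 = 2822400 − 2753756 = 68644; √68644 = 262.
q = (1680 − 262)/2 = 709, p = (1680 + 262)/2 = 971.
Check: 709 · 971 = 688439.

709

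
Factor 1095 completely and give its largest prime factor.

1095 = 3 · 365
365 = 5 · 73
73 is prime.
So 1095 = 3 · 5 · 73; the largest prime factor is 73.

73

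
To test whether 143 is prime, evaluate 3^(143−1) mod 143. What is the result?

3^1 ≡ 3 (mod 143)
3^2 ≡ 3^2 = 9 ≡ 9 (mod 143)
3^4 ≡ 9^2 = 81 ≡ 81 (mod 143)
3^8 ≡ 81^2 = 6561 ≡ 126 (mod 143)
3^16 ≡ 126^2 = 15876 ≡ 3 (mod 143)
3^32 ≡ 3^2 = 9 ≡ 9 (mod 143)
3^64 ≡ 9^2 = 81 ≡ 81 (mod 143)
3^128 ≡ 81^2 = 6561 ≡ 126 (mod 143)
142 = 128 + 8 + 4 + 2 in binary powers of 2.
So 3^142 ≡ 126 · 126 · 81 · 9 ≡ 42 (mod 143).
Since 42 ≠ 1, base 3 is a Fermat witness: 143 is composite.

42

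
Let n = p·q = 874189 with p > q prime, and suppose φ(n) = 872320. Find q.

929

φ(n) = (p−1)(q−1) = n − (p+q) + 1, so p + q = 874189 − 872320 + 1 = 1870.
p and q are the roots of t² − 1870t + 874189 = 0.
Discriminant: 1870² − 4·874189 = 3496900 − 3496756 = 144; √144 = 12.
q = (1870 − 12)/2 = 929, p = (1870 + 12)/2 = 941.
Check: 929 · 941 = 874189.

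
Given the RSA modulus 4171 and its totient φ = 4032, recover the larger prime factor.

97

φ(n) = (p−1)(q−1) = n − (p+q) + 1, so p + q = 4171 − 4032 + 1 = 140.
p and q are the roots of t² − 140t + 4171 = 0.
Discriminant: 140² − 4·4171 = 19600 − 16684 = 2916; √2916 = 54.
q = (140 − 54)/2 = 43, p = (140 + 54)/2 = 97.
Check: 43 · 97 = 4171.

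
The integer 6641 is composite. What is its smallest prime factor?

29

6641 is odd.
Digit sum 17, not divisible by 3.
Ends in 1: not divisible by 5.
7: 6641 = 7·948 + 5
11: 6641 = 11·603 + 8
13: 6641 = 13·510 + 11
17: 6641 = 17·390 + 11
19: 6641 = 19·349 + 10
23: 6641 = 23·288 + 17
29: 6641 = 29·229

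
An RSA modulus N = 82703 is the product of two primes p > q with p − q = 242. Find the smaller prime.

Since p = q + 242, we have 82703 = q(q + 242), so q² + 242q − 82703 = 0.
Discriminant: 242² + 4·82703 = 58564 + 330812 = 389376; √389376 = 624.
q = (−242 + 624)/2 = 191, and p = q + 242 = 433.
Check: 191 · 433 = 82703.

191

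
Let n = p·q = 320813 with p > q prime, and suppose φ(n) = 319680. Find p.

593

φ(n) = (p−1)(q−1) = n − (p+q) + 1, so p + q = 320813 − 319680 + 1 = 1134.
p and q are the roots of t² − 1134t + 320813 = 0.
Discriminant: 1134² − 4·320813 = 1285956 − 1283252 = 2704; √2704 = 52.
q = (1134 − 52)/2 = 541, p = (1134 + 52)/2 = 593.
Check: 541 · 593 = 320813.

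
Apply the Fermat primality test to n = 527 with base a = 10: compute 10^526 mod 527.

10^1 ≡ 10 (mod 527)
10^2 ≡ 10^2 = 100 ≡ 100 (mod 527)
10^4 ≡ 100^2 = 10000 ≡ 514 (mod 527)
10^8 ≡ 514^2 = 264196 ≡ 169 (mod 527)
10^16 ≡ 169^2 = 28561 ≡ 103 (mod 527)
10^32 ≡ 103^2 = 10609 ≡ 69 (mod 527)
10^64 ≡ 69^2 = 4761 ≡ 18 (mod 527)
10^128 ≡ 18^2 = 324 ≡ 324 (mod 527)
10^256 ≡ 324^2 = 104976 ≡ 103 (mod 527)
10^512 ≡ 103^2 = 10609 ≡ 69 (mod 527)
526 = 512 + 8 + 4 + 2 in binary powers of 2.
So 10^526 ≡ 69 · 169 · 514 · 100 ≡ 382 (mod 527).
Since 382 ≠ 1, base 10 is a Fermat witness: 527 is composite.

382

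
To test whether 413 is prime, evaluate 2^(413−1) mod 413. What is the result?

359

2^1 ≡ 2 (mod 413)
2^2 ≡ 2^2 = 4 ≡ 4 (mod 413)
2^4 ≡ 4^2 = 16 ≡ 16 (mod 413)
2^8 ≡ 16^2 = 256 ≡ 256 (mod 413)
2^16 ≡ 256^2 = 65536 ≡ 282 (mod 413)
2^32 ≡ 282^2 = 79524 ≡ 228 (mod 413)
2^64 ≡ 228^2 = 51984 ≡ 359 (mod 413)
2^128 ≡ 359^2 = 128881 ≡ 25 (mod 413)
2^256 ≡ 25^2 = 625 ≡ 212 (mod 413)
412 = 256 + 128 + 16 + 8 + 4 in binary powers of 2.
So 2^412 ≡ 212 · 25 · 282 · 256 · 16 ≡ 359 (mod 413).
Since 359 ≠ 1, base 2 is a Fermat witness: 413 is composite.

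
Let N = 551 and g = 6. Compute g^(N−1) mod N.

310

6^1 ≡ 6 (mod 551)
6^2 ≡ 6^2 = 36 ≡ 36 (mod 551)
6^4 ≡ 36^2 = 1296 ≡ 194 (mod 551)
6^8 ≡ 194^2 = 37636 ≡ 168 (mod 551)
6^16 ≡ 168^2 = 28224 ≡ 123 (mod 551)
6^32 ≡ 123^2 = 15129 ≡ 252 (mod 551)
6^64 ≡ 252^2 = 63504 ≡ 139 (mod 551)
6^128 ≡ 139^2 = 19321 ≡ 36 (mod 551)
6^256 ≡ 36^2 = 1296 ≡ 194 (mod 551)
6^512 ≡ 194^2 = 37636 ≡ 168 (mod 551)
550 = 512 + 32 + 4 + 2 in binary powers of 2.
So 6^550 ≡ 168 · 252 · 194 · 36 ≡ 310 (mod 551).
Since 310 ≠ 1, base 6 is a Fermat witness: 551 is composite.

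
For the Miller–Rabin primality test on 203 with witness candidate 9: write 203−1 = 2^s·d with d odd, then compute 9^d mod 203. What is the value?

203 − 1 = 202 = 2^1 · 101, so d = 101.
9^1 ≡ 9 (mod 203)
9^2 ≡ 9^2 = 81 ≡ 81 (mod 203)
9^4 ≡ 81^2 = 6561 ≡ 65 (mod 203)
9^8 ≡ 65^2 = 4225 ≡ 165 (mod 203)
9^16 ≡ 165^2 = 27225 ≡ 23 (mod 203)
9^32 ≡ 23^2 = 529 ≡ 123 (mod 203)
9^64 ≡ 123^2 = 15129 ≡ 107 (mod 203)
101 = 64 + 32 + 4 + 1 in binary powers of 2.
So 9^101 ≡ 107 · 123 · 65 · 9 ≡ 4 (mod 203).
Squaring chain: 4; never reaches −1, so base 9 is a Miller–Rabin witness that 203 is composite.

4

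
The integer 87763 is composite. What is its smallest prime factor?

87763 is odd.
Digit sum 31, not divisible by 3.
Ends in 3: not divisible by 5.
7: 87763 = 7·12537 + 4
11: 87763 = 11·7978 + 5
13: 87763 = 13·6751

13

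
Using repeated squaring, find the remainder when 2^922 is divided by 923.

2^1 ≡ 2 (mod 923)
2^2 ≡ 2^2 = 4 ≡ 4 (mod 923)
2^4 ≡ 4^2 = 16 ≡ 16 (mod 923)
2^8 ≡ 16^2 = 256 ≡ 256 (mod 923)
2^16 ≡ 256^2 = 65536 ≡ 3 (mod 923)
2^32 ≡ 3^2 = 9 ≡ 9 (mod 923)
2^64 ≡ 9^2 = 81 ≡ 81 (mod 923)
2^128 ≡ 81^2 = 6561 ≡ 100 (mod 923)
2^256 ≡ 100^2 = 10000 ≡ 770 (mod 923)
2^512 ≡ 770^2 = 592900 ≡ 334 (mod 923)
922 = 512 + 256 + 128 + 16 + 8 + 2 in binary powers of 2.
So 2^922 ≡ 334 · 770 · 100 · 3 · 256 · 4 ≡ 49 (mod 923).
Since 49 ≠ 1, base 2 is a Fermat witness: 923 is composite.

49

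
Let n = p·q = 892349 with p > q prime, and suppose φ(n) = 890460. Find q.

φ(n) = (p−1)(q−1) = n − (p+q) + 1, so p + q = 892349 − 890460 + 1 = 1890.
p and q are the roots of t² − 1890t + 892349 = 0.
Discriminant: 1890² − 4·892349 = 3572100 − 3569396 = 2704; √2704 = 52.
q = (1890 − 52)/2 = 919, p = (1890 + 52)/2 = 971.
Check: 919 · 971 = 892349.

919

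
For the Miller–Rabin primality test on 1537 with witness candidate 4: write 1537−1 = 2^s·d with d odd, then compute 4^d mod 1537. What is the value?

64

1537 − 1 = 1536 = 2^9 · 3, so d = 3.
4^1 ≡ 4 (mod 1537)
4^2 ≡ 4^2 = 16 ≡ 16 (mod 1537)
3 = 2 + 1 in binary powers of 2.
So 4^3 ≡ 16 · 4 ≡ 64 (mod 1537).
Squaring chain: 64 → 1022 → 861 → 487 → 471 → 513 → 342 → 152 → 49; never reaches −1, so base 4 is a Miller–Rabin witness that 1537 is composite.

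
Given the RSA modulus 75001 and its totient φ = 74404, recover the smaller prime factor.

φ(n) = (p−1)(q−1) = n − (p+q) + 1, so p + q = 75001 − 74404 + 1 = 598.
p and q are the roots of t² − 598t + 75001 = 0.
Discriminant: 598² − 4·75001 = 357604 − 300004 = 57600; √57600 = 240.
q = (598 − 240)/2 = 179, p = (598 + 240)/2 = 419.
Check: 179 · 419 = 75001.

179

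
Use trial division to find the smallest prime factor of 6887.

71

6887 is odd.
Digit sum 29, not divisible by 3.
Ends in 7: not divisible by 5.
7: 6887 = 7·983 + 6
11: 6887 = 11·626 + 1
13: 6887 = 13·529 + 10
17: 6887 = 17·405 + 2
19: 6887 = 19·362 + 9
23: 6887 = 23·299 + 10
29: 6887 = 29·237 + 14
31: 6887 = 31·222 + 5
37: 6887 = 37·186 + 5
41: 6887 = 41·167 + 40
43: 6887 = 43·160 + 7
47: 6887 = 47·146 + 25
53: 6887 = 53·129 + 50
59: 6887 = 59·116 + 43
61: 6887 = 61·112 + 55
67: 6887 = 67·102 + 53
71: 6887 = 71·97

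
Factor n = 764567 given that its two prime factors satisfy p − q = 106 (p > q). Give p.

929

Since p = q + 106, we have 764567 = q(q + 106), so q² + 106q − 764567 = 0.
Discriminant: 106² + 4·764567 = 11236 + 3058268 = 3069504; √3069504 = 1752.
q = (−106 + 1752)/2 = 823, and p = q + 106 = 929.
Check: 823 · 929 = 764567.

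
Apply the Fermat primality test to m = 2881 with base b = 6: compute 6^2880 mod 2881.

2839

6^1 ≡ 6 (mod 2881)
6^2 ≡ 6^2 = 36 ≡ 36 (mod 2881)
6^4 ≡ 36^2 = 1296 ≡ 1296 (mod 2881)
6^8 ≡ 1296^2 = 1679616 ≡ 2874 (mod 2881)
6^16 ≡ 2874^2 = 8259876 ≡ 49 (mod 2881)
6^32 ≡ 49^2 = 2401 ≡ 2401 (mod 2881)
6^64 ≡ 2401^2 = 5764801 ≡ 2801 (mod 2881)
6^128 ≡ 2801^2 = 7845601 ≡ 638 (mod 2881)
6^256 ≡ 638^2 = 407044 ≡ 823 (mod 2881)
6^512 ≡ 823^2 = 677329 ≡ 294 (mod 2881)
6^1024 ≡ 294^2 = 86436 ≡ 6 (mod 2881)
6^2048 ≡ 6^2 = 36 ≡ 36 (mod 2881)
2880 = 2048 + 512 + 256 + 64 in binary powers of 2.
So 6^2880 ≡ 36 · 294 · 823 · 2801 ≡ 2839 (mod 2881).
Since 2839 ≠ 1, base 6 is a Fermat witness: 2881 is composite.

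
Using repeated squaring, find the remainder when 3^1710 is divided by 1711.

3^1 ≡ 3 (mod 1711)
3^2 ≡ 3^2 = 9 ≡ 9 (mod 1711)
3^4 ≡ 9^2 = 81 ≡ 81 (mod 1711)
3^8 ≡ 81^2 = 6561 ≡ 1428 (mod 1711)
3^16 ≡ 1428^2 = 2039184 ≡ 1383 (mod 1711)
3^32 ≡ 1383^2 = 1912689 ≡ 1502 (mod 1711)
3^64 ≡ 1502^2 = 2256004 ≡ 906 (mod 1711)
3^128 ≡ 906^2 = 820836 ≡ 1267 (mod 1711)
3^256 ≡ 1267^2 = 1605289 ≡ 371 (mod 1711)
3^512 ≡ 371^2 = 137641 ≡ 761 (mod 1711)
3^1024 ≡ 761^2 = 579121 ≡ 803 (mod 1711)
1710 = 1024 + 512 + 128 + 32 + 8 + 4 + 2 in binary powers of 2.
So 3^1710 ≡ 803 · 761 · 1267 · 1502 · 1428 · 81 · 9 ≡ 1082 (mod 1711).
Since 1082 ≠ 1, base 3 is a Fermat witness: 1711 is composite.

1082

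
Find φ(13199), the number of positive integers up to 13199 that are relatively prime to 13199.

Factor: 13199 = 67 · 197.
φ(13199) = (67−1) · (197−1) = 66 · 196 = 12936.

12936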